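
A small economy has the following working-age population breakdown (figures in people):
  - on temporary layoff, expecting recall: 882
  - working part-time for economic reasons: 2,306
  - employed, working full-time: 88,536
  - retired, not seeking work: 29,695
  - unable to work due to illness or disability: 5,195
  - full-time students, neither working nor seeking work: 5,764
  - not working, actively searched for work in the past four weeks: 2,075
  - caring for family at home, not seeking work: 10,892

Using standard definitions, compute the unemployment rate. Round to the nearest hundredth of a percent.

Employed = 2,306 + 88,536 = 90,842 (anyone who worked, including part-time for economic reasons, counts as employed).
Unemployed = 882 + 2,075 = 2,957 (jobless and actively searching, or on temporary layoff).
Labor force = 90,842 + 2,957 = 93,799.
Unemployment rate = 2,957 / 93,799 = 3.15%.

Unemployment rate ≈ 3.15%.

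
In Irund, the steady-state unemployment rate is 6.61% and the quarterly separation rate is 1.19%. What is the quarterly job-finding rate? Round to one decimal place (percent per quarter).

From u* = s/(s+f): f = s·(1−u)/u.
f = 1.19 × (1 − 0.0661) / 0.0661 = 1.1113 / 0.0661 ≈ 16.8% per quarter.

Job-finding rate ≈ 16.8% per quarter.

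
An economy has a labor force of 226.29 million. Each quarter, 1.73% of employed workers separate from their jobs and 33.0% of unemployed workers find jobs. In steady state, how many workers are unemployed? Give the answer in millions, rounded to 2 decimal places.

About 11.27 million are unemployed in steady state.

Steady-state unemployment rate u* = s/(s+f) = 1.73/(1.73+33.0) = 0.049813.
Unemployed = u* × labor force = 0.049813 × 226.29 ≈ 11.27 million.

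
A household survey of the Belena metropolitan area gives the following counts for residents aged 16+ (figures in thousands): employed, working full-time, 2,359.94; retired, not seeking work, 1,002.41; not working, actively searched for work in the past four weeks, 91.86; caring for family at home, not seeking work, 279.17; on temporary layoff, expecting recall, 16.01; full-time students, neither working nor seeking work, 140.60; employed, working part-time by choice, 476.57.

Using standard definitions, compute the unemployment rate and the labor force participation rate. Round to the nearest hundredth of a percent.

Unemployment rate ≈ 3.66%; labor force participation rate ≈ 67.43%.

Employed = 2,359.94 + 476.57 = 2,836.51 thousand.
Unemployed = 91.86 + 16.01 = 107.87 thousand (jobless and actively searching, or on temporary layoff).
Labor force = 2,836.51 + 107.87 = 2,944.38 thousand.
Not in labor force = 1,002.41 + 279.17 + 140.60 = 1,422.18 thousand (those not working and not actively searching are outside the labor force).
Civilian working-age population = 2,944.38 + 1,422.18 = 4,366.56 thousand.
Unemployment rate = 107.87 / 2,944.38 = 3.66%.
Labor force participation rate = 2,944.38 / 4,366.56 = 67.43%.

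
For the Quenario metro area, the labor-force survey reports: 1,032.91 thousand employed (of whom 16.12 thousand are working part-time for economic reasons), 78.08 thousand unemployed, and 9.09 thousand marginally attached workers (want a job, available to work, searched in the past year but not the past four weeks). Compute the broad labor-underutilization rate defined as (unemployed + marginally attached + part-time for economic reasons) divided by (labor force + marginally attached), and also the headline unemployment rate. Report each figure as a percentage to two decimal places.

Broad underutilization rate ≈ 9.22%; headline unemployment rate ≈ 7.03%.

Labor force = 1,032.91 + 78.08 = 1,110.99 thousand.
Numerator = 78.08 + 9.09 + 16.12 = 103.29 thousand.
Denominator = 1,110.99 + 9.09 = 1,120.08 thousand.
Broad rate = 103.29 / 1,120.08 = 9.22%.
Headline unemployment rate = 78.08 / 1,110.99 = 7.03%.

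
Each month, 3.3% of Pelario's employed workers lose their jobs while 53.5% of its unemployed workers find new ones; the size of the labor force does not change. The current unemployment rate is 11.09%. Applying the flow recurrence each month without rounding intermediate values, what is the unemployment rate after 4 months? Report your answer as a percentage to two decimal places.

With a fixed labor force, u_{t+1} = u_t + s·(1−u_t) − f·u_t = u_t·(1−s−f) + s.
Here 1−s−f = 0.432 and s = 0.033.
u_1 = 0.110900 × 0.432 + 0.033 = 0.080909.
u_2 = 0.080909 × 0.432 + 0.033 = 0.067953.
u_3 = 0.067953 × 0.432 + 0.033 = 0.062356.
u_4 = 0.062356 × 0.432 + 0.033 = 0.059938.

Unemployment rate after four months ≈ 5.99%.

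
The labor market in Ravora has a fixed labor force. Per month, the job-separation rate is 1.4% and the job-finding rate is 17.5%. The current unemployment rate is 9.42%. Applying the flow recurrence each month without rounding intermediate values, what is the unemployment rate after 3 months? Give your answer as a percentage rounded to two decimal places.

Unemployment rate after three months ≈ 8.48%.

With a fixed labor force, u_{t+1} = u_t + s·(1−u_t) − f·u_t = u_t·(1−s−f) + s.
Here 1−s−f = 0.811 and s = 0.014.
u_1 = 0.094200 × 0.811 + 0.014 = 0.090396.
u_2 = 0.090396 × 0.811 + 0.014 = 0.087311.
u_3 = 0.087311 × 0.811 + 0.014 = 0.084809.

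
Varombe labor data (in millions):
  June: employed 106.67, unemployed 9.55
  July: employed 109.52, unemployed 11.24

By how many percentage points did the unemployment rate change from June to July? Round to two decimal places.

The unemployment rate changed by +1.09 percentage points.

June: labor force = 106.67 + 9.55 = 116.22; u = 9.55/116.22 = 8.22%.
July: labor force = 109.52 + 11.24 = 120.76; u = 11.24/120.76 = 9.31%.
Change = 9.31% − 8.22% = +1.09 pp.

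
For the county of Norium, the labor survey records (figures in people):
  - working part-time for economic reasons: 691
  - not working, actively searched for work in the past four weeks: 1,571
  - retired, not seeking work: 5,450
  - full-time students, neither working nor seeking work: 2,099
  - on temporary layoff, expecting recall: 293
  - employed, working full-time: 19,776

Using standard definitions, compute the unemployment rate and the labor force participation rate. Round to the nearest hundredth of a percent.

Unemployment rate ≈ 8.35%; labor force participation rate ≈ 74.74%.

Employed = 691 + 19,776 = 20,467 (anyone who worked, including part-time for economic reasons, counts as employed).
Unemployed = 1,571 + 293 = 1,864 (jobless and actively searching, or on temporary layoff).
Labor force = 20,467 + 1,864 = 22,331.
Not in labor force = 5,450 + 2,099 = 7,549 (those not working and not actively searching are outside the labor force).
Civilian working-age population = 22,331 + 7,549 = 29,880.
Unemployment rate = 1,864 / 22,331 = 8.35%.
Labor force participation rate = 22,331 / 29,880 = 74.74%.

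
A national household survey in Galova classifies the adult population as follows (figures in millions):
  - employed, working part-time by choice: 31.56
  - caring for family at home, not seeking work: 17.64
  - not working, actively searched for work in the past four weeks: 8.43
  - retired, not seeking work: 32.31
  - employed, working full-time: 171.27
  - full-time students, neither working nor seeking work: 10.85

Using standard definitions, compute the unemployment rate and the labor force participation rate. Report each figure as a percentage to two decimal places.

Unemployment rate ≈ 3.99%; labor force participation rate ≈ 77.65%.

Employed = 31.56 + 171.27 = 202.83 million.
Unemployed = 8.43 million.
Labor force = 202.83 + 8.43 = 211.26 million.
Not in labor force = 17.64 + 32.31 + 10.85 = 60.80 million (those not working and not actively searching are outside the labor force).
Civilian working-age population = 211.26 + 60.80 = 272.06 million.
Unemployment rate = 8.43 / 211.26 = 3.99%.
Labor force participation rate = 211.26 / 272.06 = 77.65%.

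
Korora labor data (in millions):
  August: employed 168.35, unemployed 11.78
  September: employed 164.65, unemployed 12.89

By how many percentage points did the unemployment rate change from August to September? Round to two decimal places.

August: labor force = 168.35 + 11.78 = 180.13; u = 11.78/180.13 = 6.54%.
September: labor force = 164.65 + 12.89 = 177.54; u = 12.89/177.54 = 7.26%.
Change = 7.26% − 6.54% = +0.72 pp.

The unemployment rate changed by +0.72 percentage points.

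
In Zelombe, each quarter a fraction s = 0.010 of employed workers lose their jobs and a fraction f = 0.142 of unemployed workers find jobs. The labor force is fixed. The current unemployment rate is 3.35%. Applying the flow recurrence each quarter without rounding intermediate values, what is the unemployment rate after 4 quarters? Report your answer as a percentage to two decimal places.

With a fixed labor force, u_{t+1} = u_t + s·(1−u_t) − f·u_t = u_t·(1−s−f) + s.
Here 1−s−f = 0.848 and s = 0.010.
u_1 = 0.033500 × 0.848 + 0.010 = 0.038408.
u_2 = 0.038408 × 0.848 + 0.010 = 0.042570.
u_3 = 0.042570 × 0.848 + 0.010 = 0.046099.
u_4 = 0.046099 × 0.848 + 0.010 = 0.049092.

Unemployment rate after four quarters ≈ 4.91%.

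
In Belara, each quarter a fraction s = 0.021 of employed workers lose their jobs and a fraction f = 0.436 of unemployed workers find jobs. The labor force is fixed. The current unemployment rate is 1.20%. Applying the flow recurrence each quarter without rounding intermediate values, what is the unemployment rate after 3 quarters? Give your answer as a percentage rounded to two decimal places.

With a fixed labor force, u_{t+1} = u_t + s·(1−u_t) − f·u_t = u_t·(1−s−f) + s.
Here 1−s−f = 0.543 and s = 0.021.
u_1 = 0.012000 × 0.543 + 0.021 = 0.027516.
u_2 = 0.027516 × 0.543 + 0.021 = 0.035941.
u_3 = 0.035941 × 0.543 + 0.021 = 0.040516.

Unemployment rate after three quarters ≈ 4.05%.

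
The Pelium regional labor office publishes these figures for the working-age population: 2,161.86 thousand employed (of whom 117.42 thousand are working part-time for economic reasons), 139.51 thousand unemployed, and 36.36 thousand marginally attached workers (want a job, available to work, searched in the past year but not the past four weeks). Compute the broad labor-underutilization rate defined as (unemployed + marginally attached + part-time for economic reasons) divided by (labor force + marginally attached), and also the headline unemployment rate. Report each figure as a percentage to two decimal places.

Broad underutilization rate ≈ 12.55%; headline unemployment rate ≈ 6.06%.

Labor force = 2,161.86 + 139.51 = 2,301.37 thousand.
Numerator = 139.51 + 36.36 + 117.42 = 293.29 thousand.
Denominator = 2,301.37 + 36.36 = 2,337.73 thousand.
Broad rate = 293.29 / 2,337.73 = 12.55%.
Headline unemployment rate = 139.51 / 2,301.37 = 6.06%.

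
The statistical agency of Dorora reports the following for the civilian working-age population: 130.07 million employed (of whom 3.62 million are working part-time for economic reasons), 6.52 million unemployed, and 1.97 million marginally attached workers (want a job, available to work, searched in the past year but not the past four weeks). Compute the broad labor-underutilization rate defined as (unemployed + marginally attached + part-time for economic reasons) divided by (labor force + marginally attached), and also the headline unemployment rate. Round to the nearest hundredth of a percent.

Labor force = 130.07 + 6.52 = 136.59 million.
Numerator = 6.52 + 1.97 + 3.62 = 12.11 million.
Denominator = 136.59 + 1.97 = 138.56 million.
Broad rate = 12.11 / 138.56 = 8.74%.
Headline unemployment rate = 6.52 / 136.59 = 4.77%.

Broad underutilization rate ≈ 8.74%; headline unemployment rate ≈ 4.77%.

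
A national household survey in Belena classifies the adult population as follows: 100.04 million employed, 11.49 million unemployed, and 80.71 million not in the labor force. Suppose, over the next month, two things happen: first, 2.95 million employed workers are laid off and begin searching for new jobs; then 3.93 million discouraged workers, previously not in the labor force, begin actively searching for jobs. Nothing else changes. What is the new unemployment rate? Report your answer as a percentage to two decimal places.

Initially, labor force = 100.04 + 11.49 = 111.53 million, so u = 11.49/111.53 = 10.30%.
After the first change, employed falls and unemployed rises by 2.95; labor force unchanged → E = 97.09, U = 14.44, labor force = 111.53 million.
After the second change, unemployed and labor force both rise by 3.93 → E = 97.09, U = 18.37, labor force = 115.46 million.
New unemployment rate = 18.37 / 115.46 = 15.91%.

New unemployment rate ≈ 15.91%.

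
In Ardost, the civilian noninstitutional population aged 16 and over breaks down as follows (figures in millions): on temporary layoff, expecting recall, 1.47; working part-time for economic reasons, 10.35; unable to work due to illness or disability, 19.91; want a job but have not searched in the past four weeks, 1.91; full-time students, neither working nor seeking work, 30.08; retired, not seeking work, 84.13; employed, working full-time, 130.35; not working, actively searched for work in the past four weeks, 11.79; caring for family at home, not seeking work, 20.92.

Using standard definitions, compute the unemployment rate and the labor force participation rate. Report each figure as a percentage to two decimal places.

Unemployment rate ≈ 8.61%; labor force participation rate ≈ 49.52%.

Employed = 10.35 + 130.35 = 140.70 million (anyone who worked, including part-time for economic reasons, counts as employed).
Unemployed = 1.47 + 11.79 = 13.26 million (jobless and actively searching, or on temporary layoff).
Labor force = 140.70 + 13.26 = 153.96 million.
Not in labor force = 19.91 + 1.91 + 30.08 + 84.13 + 20.92 = 156.95 million (those not working and not actively searching are outside the labor force — including those who want a job but have given up searching).
Civilian working-age population = 153.96 + 156.95 = 310.91 million.
Unemployment rate = 13.26 / 153.96 = 8.61%.
Labor force participation rate = 153.96 / 310.91 = 49.52%.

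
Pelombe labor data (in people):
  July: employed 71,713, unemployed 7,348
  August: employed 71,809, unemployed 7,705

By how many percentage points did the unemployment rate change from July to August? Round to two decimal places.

The unemployment rate changed by +0.40 percentage points.

July: labor force = 71,713 + 7,348 = 79,061; u = 7,348/79,061 = 9.29%.
August: labor force = 71,809 + 7,705 = 79,514; u = 7,705/79,514 = 9.69%.
Change = 9.69% − 9.29% = +0.40 pp.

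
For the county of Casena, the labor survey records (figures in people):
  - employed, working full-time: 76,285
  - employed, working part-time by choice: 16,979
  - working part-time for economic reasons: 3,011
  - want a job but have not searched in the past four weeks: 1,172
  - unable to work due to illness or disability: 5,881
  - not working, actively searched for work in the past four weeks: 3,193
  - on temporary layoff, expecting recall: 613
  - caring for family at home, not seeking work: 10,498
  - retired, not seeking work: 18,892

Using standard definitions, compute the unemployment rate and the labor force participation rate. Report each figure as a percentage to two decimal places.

Employed = 76,285 + 16,979 + 3,011 = 96,275 (anyone who worked, including part-time for economic reasons, counts as employed).
Unemployed = 3,193 + 613 = 3,806 (jobless and actively searching, or on temporary layoff).
Labor force = 96,275 + 3,806 = 100,081.
Not in labor force = 1,172 + 5,881 + 10,498 + 18,892 = 36,443 (those not working and not actively searching are outside the labor force — including those who want a job but have given up searching).
Civilian working-age population = 100,081 + 36,443 = 136,524.
Unemployment rate = 3,806 / 100,081 = 3.80%.
Labor force participation rate = 100,081 / 136,524 = 73.31%.

Unemployment rate ≈ 3.80%; labor force participation rate ≈ 73.31%.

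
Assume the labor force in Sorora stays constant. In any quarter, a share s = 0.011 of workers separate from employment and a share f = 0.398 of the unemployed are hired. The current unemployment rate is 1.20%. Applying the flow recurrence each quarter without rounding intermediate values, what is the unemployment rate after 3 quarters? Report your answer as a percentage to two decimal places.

With a fixed labor force, u_{t+1} = u_t + s·(1−u_t) − f·u_t = u_t·(1−s−f) + s.
Here 1−s−f = 0.591 and s = 0.011.
u_1 = 0.012000 × 0.591 + 0.011 = 0.018092.
u_2 = 0.018092 × 0.591 + 0.011 = 0.021692.
u_3 = 0.021692 × 0.591 + 0.011 = 0.023820.

Unemployment rate after three quarters ≈ 2.38%.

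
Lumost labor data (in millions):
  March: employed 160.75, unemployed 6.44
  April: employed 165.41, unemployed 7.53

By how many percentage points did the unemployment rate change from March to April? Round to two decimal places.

March: labor force = 160.75 + 6.44 = 167.19; u = 6.44/167.19 = 3.85%.
April: labor force = 165.41 + 7.53 = 172.94; u = 7.53/172.94 = 4.35%.
Change = 4.35% − 3.85% = +0.50 pp.

The unemployment rate changed by +0.50 percentage points.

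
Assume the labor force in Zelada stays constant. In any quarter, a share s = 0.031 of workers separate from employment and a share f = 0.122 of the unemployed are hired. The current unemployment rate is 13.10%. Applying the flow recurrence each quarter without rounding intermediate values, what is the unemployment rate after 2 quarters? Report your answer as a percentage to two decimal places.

Unemployment rate after two quarters ≈ 15.12%.

With a fixed labor force, u_{t+1} = u_t + s·(1−u_t) − f·u_t = u_t·(1−s−f) + s.
Here 1−s−f = 0.847 and s = 0.031.
u_1 = 0.131000 × 0.847 + 0.031 = 0.141957.
u_2 = 0.141957 × 0.847 + 0.031 = 0.151238.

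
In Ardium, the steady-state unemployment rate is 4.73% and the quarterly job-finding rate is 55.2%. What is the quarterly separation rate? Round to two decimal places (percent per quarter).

From u* = s/(s+f): s = u·f/(1−u).
s = 0.0473 × 55.2 / (1 − 0.0473) = 2.6110 / 0.9527 ≈ 2.74% per quarter.

Separation rate ≈ 2.74% per quarter.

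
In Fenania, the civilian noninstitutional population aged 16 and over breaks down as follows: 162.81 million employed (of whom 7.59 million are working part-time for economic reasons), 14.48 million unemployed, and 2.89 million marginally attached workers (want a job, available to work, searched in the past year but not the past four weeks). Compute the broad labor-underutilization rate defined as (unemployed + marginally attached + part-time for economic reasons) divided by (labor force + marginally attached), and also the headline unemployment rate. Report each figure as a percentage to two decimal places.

Broad underutilization rate ≈ 13.85%; headline unemployment rate ≈ 8.17%.

Labor force = 162.81 + 14.48 = 177.29 million.
Numerator = 14.48 + 2.89 + 7.59 = 24.96 million.
Denominator = 177.29 + 2.89 = 180.18 million.
Broad rate = 24.96 / 180.18 = 13.85%.
Headline unemployment rate = 14.48 / 177.29 = 8.17%.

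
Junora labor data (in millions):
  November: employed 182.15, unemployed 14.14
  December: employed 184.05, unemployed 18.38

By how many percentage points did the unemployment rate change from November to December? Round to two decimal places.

November: labor force = 182.15 + 14.14 = 196.29; u = 14.14/196.29 = 7.20%.
December: labor force = 184.05 + 18.38 = 202.43; u = 18.38/202.43 = 9.08%.
Change = 9.08% − 7.20% = +1.88 pp.

The unemployment rate changed by +1.88 percentage points.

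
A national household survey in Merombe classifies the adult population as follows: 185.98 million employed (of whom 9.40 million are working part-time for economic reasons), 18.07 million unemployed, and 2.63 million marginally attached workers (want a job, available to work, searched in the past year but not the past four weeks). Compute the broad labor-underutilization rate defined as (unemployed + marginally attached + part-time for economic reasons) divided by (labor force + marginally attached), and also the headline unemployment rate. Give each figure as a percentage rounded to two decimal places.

Labor force = 185.98 + 18.07 = 204.05 million.
Numerator = 18.07 + 2.63 + 9.40 = 30.10 million.
Denominator = 204.05 + 2.63 = 206.68 million.
Broad rate = 30.10 / 206.68 = 14.56%.
Headline unemployment rate = 18.07 / 204.05 = 8.86%.

Broad underutilization rate ≈ 14.56%; headline unemployment rate ≈ 8.86%.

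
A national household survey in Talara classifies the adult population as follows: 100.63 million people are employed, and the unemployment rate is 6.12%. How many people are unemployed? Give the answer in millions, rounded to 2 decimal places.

Let U be the number unemployed. The labor force is E + U, and U/(E+U) = 0.0612.
So U = 0.0612 × 100.63 / (1 − 0.0612) = 6.1586 / 0.9388 ≈ 6.56 million.

About 6.56 million are unemployed.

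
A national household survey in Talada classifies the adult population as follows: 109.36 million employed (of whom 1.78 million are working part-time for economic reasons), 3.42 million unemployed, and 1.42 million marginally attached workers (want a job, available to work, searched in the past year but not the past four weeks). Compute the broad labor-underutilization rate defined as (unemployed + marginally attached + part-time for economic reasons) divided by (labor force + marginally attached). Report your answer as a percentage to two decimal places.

Labor force = 109.36 + 3.42 = 112.78 million.
Numerator = 3.42 + 1.42 + 1.78 = 6.62 million.
Denominator = 112.78 + 1.42 = 114.20 million.
Broad rate = 6.62 / 114.20 = 5.80%.

Broad underutilization rate ≈ 5.80%.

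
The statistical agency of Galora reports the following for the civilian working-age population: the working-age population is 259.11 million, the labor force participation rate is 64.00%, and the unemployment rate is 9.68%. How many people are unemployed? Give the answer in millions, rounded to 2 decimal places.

About 16.05 million are unemployed.

Labor force = 0.6400 × 259.11 = 165.83 million.
Unemployed = 0.0968 × 165.83 ≈ 16.05 million.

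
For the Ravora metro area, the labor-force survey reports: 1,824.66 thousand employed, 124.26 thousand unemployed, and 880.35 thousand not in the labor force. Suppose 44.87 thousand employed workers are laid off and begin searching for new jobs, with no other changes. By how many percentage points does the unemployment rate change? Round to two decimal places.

The unemployment rate changes by +2.30 percentage points.

Initially, labor force = 1,824.66 + 124.26 = 1,948.92 thousand, so u = 124.26/1,948.92 = 6.38%.
After the change, employed falls and unemployed rises by 44.87; labor force unchanged → E = 1,779.79, U = 169.13, labor force = 1,948.92 thousand.
New unemployment rate = 169.13 / 1,948.92 = 8.68%.
Change = 8.68% − 6.38% = +2.30 percentage points.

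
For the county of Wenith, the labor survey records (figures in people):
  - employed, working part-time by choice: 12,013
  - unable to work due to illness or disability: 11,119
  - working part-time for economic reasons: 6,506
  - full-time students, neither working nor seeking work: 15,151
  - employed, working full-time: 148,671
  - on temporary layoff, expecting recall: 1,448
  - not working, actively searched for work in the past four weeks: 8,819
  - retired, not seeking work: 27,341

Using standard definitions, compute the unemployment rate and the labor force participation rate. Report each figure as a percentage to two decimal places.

Employed = 12,013 + 6,506 + 148,671 = 167,190 (anyone who worked, including part-time for economic reasons, counts as employed).
Unemployed = 1,448 + 8,819 = 10,267 (jobless and actively searching, or on temporary layoff).
Labor force = 167,190 + 10,267 = 177,457.
Not in labor force = 11,119 + 15,151 + 27,341 = 53,611 (those not working and not actively searching are outside the labor force).
Civilian working-age population = 177,457 + 53,611 = 231,068.
Unemployment rate = 10,267 / 177,457 = 5.79%.
Labor force participation rate = 177,457 / 231,068 = 76.80%.

Unemployment rate ≈ 5.79%; labor force participation rate ≈ 76.80%.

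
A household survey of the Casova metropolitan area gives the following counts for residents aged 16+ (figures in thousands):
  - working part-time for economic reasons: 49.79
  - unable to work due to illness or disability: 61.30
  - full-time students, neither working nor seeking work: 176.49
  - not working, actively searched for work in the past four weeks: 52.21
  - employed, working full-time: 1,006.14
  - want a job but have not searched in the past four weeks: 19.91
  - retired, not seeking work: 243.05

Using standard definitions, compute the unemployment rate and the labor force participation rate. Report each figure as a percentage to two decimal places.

Employed = 49.79 + 1,006.14 = 1,055.93 thousand (anyone who worked, including part-time for economic reasons, counts as employed).
Unemployed = 52.21 thousand.
Labor force = 1,055.93 + 52.21 = 1,108.14 thousand.
Not in labor force = 61.30 + 176.49 + 19.91 + 243.05 = 500.75 thousand (those not working and not actively searching are outside the labor force — including those who want a job but have given up searching).
Civilian working-age population = 1,108.14 + 500.75 = 1,608.89 thousand.
Unemployment rate = 52.21 / 1,108.14 = 4.71%.
Labor force participation rate = 1,108.14 / 1,608.89 = 68.88%.

Unemployment rate ≈ 4.71%; labor force participation rate ≈ 68.88%.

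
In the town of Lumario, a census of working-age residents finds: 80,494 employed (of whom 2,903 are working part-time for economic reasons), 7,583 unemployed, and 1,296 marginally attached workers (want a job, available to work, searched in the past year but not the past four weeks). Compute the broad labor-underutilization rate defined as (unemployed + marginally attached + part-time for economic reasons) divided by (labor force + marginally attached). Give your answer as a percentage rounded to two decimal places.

Broad underutilization rate ≈ 13.18%.

Labor force = 80,494 + 7,583 = 88,077.
Numerator = 7,583 + 1,296 + 2,903 = 11,782.
Denominator = 88,077 + 1,296 = 89,373.
Broad rate = 11,782 / 89,373 = 13.18%.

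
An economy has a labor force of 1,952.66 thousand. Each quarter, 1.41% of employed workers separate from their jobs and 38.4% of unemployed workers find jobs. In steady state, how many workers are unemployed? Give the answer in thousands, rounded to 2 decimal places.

Steady-state unemployment rate u* = s/(s+f) = 1.41/(1.41+38.4) = 0.035418.
Unemployed = u* × labor force = 0.035418 × 1,952.66 ≈ 69.16 thousand.

About 69.16 thousand are unemployed in steady state.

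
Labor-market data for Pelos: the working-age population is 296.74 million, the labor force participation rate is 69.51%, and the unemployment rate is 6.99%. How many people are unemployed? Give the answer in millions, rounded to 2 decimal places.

Labor force = 0.6951 × 296.74 = 206.26 million.
Unemployed = 0.0699 × 206.26 ≈ 14.42 million.

About 14.42 million are unemployed.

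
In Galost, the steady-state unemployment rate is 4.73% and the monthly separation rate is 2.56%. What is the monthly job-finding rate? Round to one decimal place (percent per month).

From u* = s/(s+f): f = s·(1−u)/u.
f = 2.56 × (1 − 0.0473) / 0.0473 = 2.4389 / 0.0473 ≈ 51.6% per month.

Job-finding rate ≈ 51.6% per month.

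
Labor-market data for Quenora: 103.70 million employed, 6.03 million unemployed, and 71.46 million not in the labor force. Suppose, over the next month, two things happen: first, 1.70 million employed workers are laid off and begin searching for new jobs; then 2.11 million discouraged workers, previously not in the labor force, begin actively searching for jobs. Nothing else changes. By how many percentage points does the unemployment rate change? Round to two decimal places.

Initially, labor force = 103.70 + 6.03 = 109.73 million, so u = 6.03/109.73 = 5.50%.
After the first change, employed falls and unemployed rises by 1.70; labor force unchanged → E = 102.00, U = 7.73, labor force = 109.73 million.
After the second change, unemployed and labor force both rise by 2.11 → E = 102.00, U = 9.84, labor force = 111.84 million.
New unemployment rate = 9.84 / 111.84 = 8.80%.
Change = 8.80% − 5.50% = +3.30 percentage points.

The unemployment rate changes by +3.30 percentage points.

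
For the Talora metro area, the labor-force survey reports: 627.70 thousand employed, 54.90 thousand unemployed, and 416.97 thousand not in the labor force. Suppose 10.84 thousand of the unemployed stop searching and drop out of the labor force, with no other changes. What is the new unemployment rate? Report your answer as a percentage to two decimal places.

New unemployment rate ≈ 6.56%.

Initially, labor force = 627.70 + 54.90 = 682.60 thousand, so u = 54.90/682.60 = 8.04%.
After the change, unemployed and labor force both fall by 10.84 → E = 627.70, U = 44.06, labor force = 671.76 thousand.
New unemployment rate = 44.06 / 671.76 = 6.56%.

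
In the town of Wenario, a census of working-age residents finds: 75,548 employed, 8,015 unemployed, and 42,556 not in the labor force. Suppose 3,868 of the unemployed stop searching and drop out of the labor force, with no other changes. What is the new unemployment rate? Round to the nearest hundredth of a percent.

New unemployment rate ≈ 5.20%.

Initially, labor force = 75,548 + 8,015 = 83,563, so u = 8,015/83,563 = 9.59%.
After the change, unemployed and labor force both fall by 3,868 → E = 75,548, U = 4,147, labor force = 79,695.
New unemployment rate = 4,147 / 79,695 = 5.20%.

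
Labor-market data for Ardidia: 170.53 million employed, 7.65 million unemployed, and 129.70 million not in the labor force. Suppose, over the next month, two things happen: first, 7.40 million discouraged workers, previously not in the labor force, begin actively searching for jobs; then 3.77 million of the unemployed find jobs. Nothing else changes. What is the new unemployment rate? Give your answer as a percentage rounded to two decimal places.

Initially, labor force = 170.53 + 7.65 = 178.18 million, so u = 7.65/178.18 = 4.29%.
After the first change, unemployed and labor force both rise by 7.40 → E = 170.53, U = 15.05, labor force = 185.58 million.
After the second change, unemployed falls and employed rises by 3.77; labor force unchanged → E = 174.30, U = 11.28, labor force = 185.58 million.
New unemployment rate = 11.28 / 185.58 = 6.08%.

New unemployment rate ≈ 6.08%.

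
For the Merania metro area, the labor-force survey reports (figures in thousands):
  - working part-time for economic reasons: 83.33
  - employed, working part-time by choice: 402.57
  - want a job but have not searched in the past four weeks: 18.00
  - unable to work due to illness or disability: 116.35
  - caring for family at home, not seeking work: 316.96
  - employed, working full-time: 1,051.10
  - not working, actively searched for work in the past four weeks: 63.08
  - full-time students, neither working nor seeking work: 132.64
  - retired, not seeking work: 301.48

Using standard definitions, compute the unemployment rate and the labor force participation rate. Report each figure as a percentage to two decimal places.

Unemployment rate ≈ 3.94%; labor force participation rate ≈ 64.38%.

Employed = 83.33 + 402.57 + 1,051.10 = 1,537.00 thousand (anyone who worked, including part-time for economic reasons, counts as employed).
Unemployed = 63.08 thousand.
Labor force = 1,537.00 + 63.08 = 1,600.08 thousand.
Not in labor force = 18.00 + 116.35 + 316.96 + 132.64 + 301.48 = 885.43 thousand (those not working and not actively searching are outside the labor force — including those who want a job but have given up searching).
Civilian working-age population = 1,600.08 + 885.43 = 2,485.51 thousand.
Unemployment rate = 63.08 / 1,600.08 = 3.94%.
Labor force participation rate = 1,600.08 / 2,485.51 = 64.38%.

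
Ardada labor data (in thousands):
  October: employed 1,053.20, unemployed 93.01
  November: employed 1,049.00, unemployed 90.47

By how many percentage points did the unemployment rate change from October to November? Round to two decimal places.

The unemployment rate changed by −0.17 percentage points.

October: labor force = 1,053.20 + 93.01 = 1,146.21; u = 93.01/1,146.21 = 8.11%.
November: labor force = 1,049.00 + 90.47 = 1,139.47; u = 90.47/1,139.47 = 7.94%.
Change = 7.94% − 8.11% = −0.17 pp.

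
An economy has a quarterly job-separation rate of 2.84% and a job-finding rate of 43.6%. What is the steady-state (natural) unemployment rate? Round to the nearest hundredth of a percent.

Steady-state unemployment rate ≈ 6.12%.

At steady state the flows balance: s·E = f·U, so U/(E+U) = s/(s+f).
u* = 2.84 / (2.84 + 43.6) = 2.84 / 46.44 = 6.12%.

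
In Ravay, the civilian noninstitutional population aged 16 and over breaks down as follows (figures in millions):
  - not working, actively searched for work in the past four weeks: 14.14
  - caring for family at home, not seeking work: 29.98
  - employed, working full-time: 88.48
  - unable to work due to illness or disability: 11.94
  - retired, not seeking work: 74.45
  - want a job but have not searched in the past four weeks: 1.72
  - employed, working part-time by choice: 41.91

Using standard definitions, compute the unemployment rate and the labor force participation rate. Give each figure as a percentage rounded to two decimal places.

Unemployment rate ≈ 9.78%; labor force participation rate ≈ 55.03%.

Employed = 88.48 + 41.91 = 130.39 million.
Unemployed = 14.14 million.
Labor force = 130.39 + 14.14 = 144.53 million.
Not in labor force = 29.98 + 11.94 + 74.45 + 1.72 = 118.09 million (those not working and not actively searching are outside the labor force — including those who want a job but have given up searching).
Civilian working-age population = 144.53 + 118.09 = 262.62 million.
Unemployment rate = 14.14 / 144.53 = 9.78%.
Labor force participation rate = 144.53 / 262.62 = 55.03%.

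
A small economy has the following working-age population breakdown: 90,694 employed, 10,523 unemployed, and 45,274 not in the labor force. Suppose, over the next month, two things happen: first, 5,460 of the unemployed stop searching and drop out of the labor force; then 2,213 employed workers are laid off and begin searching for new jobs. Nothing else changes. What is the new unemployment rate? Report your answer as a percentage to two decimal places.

Initially, labor force = 90,694 + 10,523 = 101,217, so u = 10,523/101,217 = 10.40%.
After the first change, unemployed and labor force both fall by 5,460 → E = 90,694, U = 5,063, labor force = 95,757.
After the second change, employed falls and unemployed rises by 2,213; labor force unchanged → E = 88,481, U = 7,276, labor force = 95,757.
New unemployment rate = 7,276 / 95,757 = 7.60%.

New unemployment rate ≈ 7.60%.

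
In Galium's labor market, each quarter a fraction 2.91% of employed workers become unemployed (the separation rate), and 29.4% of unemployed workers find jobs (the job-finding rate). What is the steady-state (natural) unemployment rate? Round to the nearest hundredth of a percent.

Steady-state unemployment rate ≈ 9.01%.

At steady state the flows balance: s·E = f·U, so U/(E+U) = s/(s+f).
u* = 2.91 / (2.91 + 29.4) = 2.91 / 32.31 = 9.01%.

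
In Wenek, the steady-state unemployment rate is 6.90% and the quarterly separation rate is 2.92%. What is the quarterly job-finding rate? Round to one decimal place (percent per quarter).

From u* = s/(s+f): f = s·(1−u)/u.
f = 2.92 × (1 − 0.0690) / 0.0690 = 2.7185 / 0.0690 ≈ 39.4% per quarter.

Job-finding rate ≈ 39.4% per quarter.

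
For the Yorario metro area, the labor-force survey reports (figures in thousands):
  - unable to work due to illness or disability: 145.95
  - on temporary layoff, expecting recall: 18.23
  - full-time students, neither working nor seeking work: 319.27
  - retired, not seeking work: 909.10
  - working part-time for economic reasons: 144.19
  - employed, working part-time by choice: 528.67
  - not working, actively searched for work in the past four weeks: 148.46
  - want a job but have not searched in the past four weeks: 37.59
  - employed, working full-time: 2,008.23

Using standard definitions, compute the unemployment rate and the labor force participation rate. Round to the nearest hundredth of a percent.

Employed = 144.19 + 528.67 + 2,008.23 = 2,681.09 thousand (anyone who worked, including part-time for economic reasons, counts as employed).
Unemployed = 18.23 + 148.46 = 166.69 thousand (jobless and actively searching, or on temporary layoff).
Labor force = 2,681.09 + 166.69 = 2,847.78 thousand.
Not in labor force = 145.95 + 319.27 + 909.10 + 37.59 = 1,411.91 thousand (those not working and not actively searching are outside the labor force — including those who want a job but have given up searching).
Civilian working-age population = 2,847.78 + 1,411.91 = 4,259.69 thousand.
Unemployment rate = 166.69 / 2,847.78 = 5.85%.
Labor force participation rate = 2,847.78 / 4,259.69 = 66.85%.

Unemployment rate ≈ 5.85%; labor force participation rate ≈ 66.85%.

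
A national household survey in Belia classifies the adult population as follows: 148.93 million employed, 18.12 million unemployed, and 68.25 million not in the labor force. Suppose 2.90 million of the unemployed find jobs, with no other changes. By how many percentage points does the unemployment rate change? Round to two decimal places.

Initially, labor force = 148.93 + 18.12 = 167.05 million, so u = 18.12/167.05 = 10.85%.
After the change, unemployed falls and employed rises by 2.90; labor force unchanged → E = 151.83, U = 15.22, labor force = 167.05 million.
New unemployment rate = 15.22 / 167.05 = 9.11%.
Change = 9.11% − 10.85% = −1.74 percentage points.

The unemployment rate changes by −1.74 percentage points.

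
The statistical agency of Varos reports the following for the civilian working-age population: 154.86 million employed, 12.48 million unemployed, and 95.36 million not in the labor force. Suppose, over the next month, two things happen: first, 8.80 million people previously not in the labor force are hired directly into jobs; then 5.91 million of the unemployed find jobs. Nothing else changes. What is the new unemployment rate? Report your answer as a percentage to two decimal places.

New unemployment rate ≈ 3.73%.

Initially, labor force = 154.86 + 12.48 = 167.34 million, so u = 12.48/167.34 = 7.46%.
After the first change, employed and labor force both rise by 8.80; unemployed unchanged → E = 163.66, U = 12.48, labor force = 176.14 million.
After the second change, unemployed falls and employed rises by 5.91; labor force unchanged → E = 169.57, U = 6.57, labor force = 176.14 million.
New unemployment rate = 6.57 / 176.14 = 3.73%.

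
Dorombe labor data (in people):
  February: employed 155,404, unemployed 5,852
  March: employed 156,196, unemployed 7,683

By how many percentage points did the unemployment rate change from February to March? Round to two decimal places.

The unemployment rate changed by +1.06 percentage points.

February: labor force = 155,404 + 5,852 = 161,256; u = 5,852/161,256 = 3.63%.
March: labor force = 156,196 + 7,683 = 163,879; u = 7,683/163,879 = 4.69%.
Change = 4.69% − 3.63% = +1.06 pp.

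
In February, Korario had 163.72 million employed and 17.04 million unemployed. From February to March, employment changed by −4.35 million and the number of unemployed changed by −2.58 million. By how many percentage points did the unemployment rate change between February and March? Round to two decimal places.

The unemployment rate changed by −1.11 percentage points.

February: labor force = 163.72 + 17.04 = 180.76; u = 17.04/180.76 = 9.43%.
March: labor force = 159.37 + 14.46 = 173.83; u = 14.46/173.83 = 8.32%.
Change = 8.32% − 9.43% = −1.11 pp.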